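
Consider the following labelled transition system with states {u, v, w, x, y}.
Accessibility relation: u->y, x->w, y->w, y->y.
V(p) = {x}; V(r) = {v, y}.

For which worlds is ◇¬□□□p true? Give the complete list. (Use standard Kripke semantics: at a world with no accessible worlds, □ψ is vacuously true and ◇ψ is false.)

Let φ = ◇¬□□□p. Evaluate φ at each world:
  u (successors {y}): φ is true.
  v (successors ∅): φ is false.
  w (successors ∅): φ is false.
  x (successors {w}): φ is false.
  y (successors {w, y}): φ is true.
For instance, at y:
  At y: ◇¬□□□p requires ¬□□□p at some successor in {w, y}.
    ¬□□□p holds at y, so ◇¬□□□p is true at y.
      At y: □□□p is false, so ¬□□□p is true.
Satisfying worlds: {u, y}

u, y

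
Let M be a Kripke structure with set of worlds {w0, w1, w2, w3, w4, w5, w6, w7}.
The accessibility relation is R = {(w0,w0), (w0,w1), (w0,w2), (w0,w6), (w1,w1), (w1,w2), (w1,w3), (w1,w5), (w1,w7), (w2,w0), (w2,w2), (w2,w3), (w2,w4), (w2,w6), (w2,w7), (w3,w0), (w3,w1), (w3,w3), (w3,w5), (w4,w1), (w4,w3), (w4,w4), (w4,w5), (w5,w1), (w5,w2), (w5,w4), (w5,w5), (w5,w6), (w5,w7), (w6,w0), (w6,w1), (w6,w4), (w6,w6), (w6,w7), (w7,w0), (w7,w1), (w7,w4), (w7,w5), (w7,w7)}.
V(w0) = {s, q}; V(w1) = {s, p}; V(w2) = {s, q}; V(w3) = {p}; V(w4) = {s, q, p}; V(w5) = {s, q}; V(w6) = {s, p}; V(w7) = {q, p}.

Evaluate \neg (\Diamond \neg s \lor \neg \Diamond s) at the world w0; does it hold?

Yes

At w0: \Diamond \neg s \lor \neg \Diamond s is false, so \neg (\Diamond \neg s \lor \neg \Diamond s) is true.
  At w0: \Diamond \neg s is false, \neg \Diamond s is false, so \Diamond \neg s \lor \neg \Diamond s is false.
    At w0: \Diamond \neg s requires \neg s at some successor in {w0, w1, w2, w6}.
      At w0: \neg s is false.
      At w1: \neg s is false.
      At w2: \neg s is false.
      At w6: \neg s is false.
    So \Diamond \neg s is false at w0.
    At w0: \Diamond s is true, so \neg \Diamond s is false.
      At w0: \Diamond s requires s at some successor in {w0, w1, w2, w6}.
        s holds at w0, so \Diamond s is true at w0.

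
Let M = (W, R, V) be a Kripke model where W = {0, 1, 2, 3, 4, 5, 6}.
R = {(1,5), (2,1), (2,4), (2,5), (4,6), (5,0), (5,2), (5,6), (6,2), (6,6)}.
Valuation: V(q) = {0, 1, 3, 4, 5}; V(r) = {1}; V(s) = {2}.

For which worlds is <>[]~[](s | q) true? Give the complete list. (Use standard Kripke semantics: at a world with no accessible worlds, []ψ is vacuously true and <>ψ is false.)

2, 5

Recall that []ψ holds at a world iff ψ holds at every accessible world, and <>ψ holds iff ψ holds at some accessible world.
Let φ = <>[]~[](s | q). Evaluate φ at each world:
  0 (successors ∅): φ is false.
  1 (successors {5}): φ is false.
  2 (successors {1, 4, 5}): φ is true.
  3 (successors ∅): φ is false.
  4 (successors {6}): φ is false.
  5 (successors {0, 2, 6}): φ is true.
  6 (successors {2, 6}): φ is false.
For instance, at 5:
  At 5: <>[]~[](s | q) requires []~[](s | q) at some successor in {0, 2, 6}.
    []~[](s | q) holds at 0, so <>[]~[](s | q) is true at 5.
      At 0: no accessible worlds, so []~[](s | q) holds vacuously.
Satisfying worlds: {2, 5}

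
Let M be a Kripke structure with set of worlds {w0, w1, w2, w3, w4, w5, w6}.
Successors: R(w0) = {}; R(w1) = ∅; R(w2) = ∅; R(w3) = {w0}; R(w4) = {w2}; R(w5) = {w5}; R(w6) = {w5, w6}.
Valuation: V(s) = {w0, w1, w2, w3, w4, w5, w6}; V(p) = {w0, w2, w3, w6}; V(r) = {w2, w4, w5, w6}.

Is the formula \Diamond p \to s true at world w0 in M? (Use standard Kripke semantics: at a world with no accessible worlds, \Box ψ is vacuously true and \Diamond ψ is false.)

At w0: \Diamond p is false, s is true, so \Diamond p \to s is true.
  At w0: no accessible worlds, so \Diamond p is false.

Yes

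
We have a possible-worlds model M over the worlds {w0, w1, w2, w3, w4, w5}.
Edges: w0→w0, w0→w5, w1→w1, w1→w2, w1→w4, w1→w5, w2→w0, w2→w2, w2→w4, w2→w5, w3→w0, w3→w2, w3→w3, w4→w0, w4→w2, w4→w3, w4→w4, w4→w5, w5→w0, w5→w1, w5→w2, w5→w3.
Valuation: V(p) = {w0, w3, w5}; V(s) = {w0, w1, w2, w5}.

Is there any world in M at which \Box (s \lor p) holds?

Yes

Recall that \Box ψ holds at a world iff ψ holds at every accessible world, and \Diamond ψ holds iff ψ holds at some accessible world.
Let φ = \Box (s \lor p). Evaluate φ at each world:
  w0 (successors {w0, w5}): φ is true.
  w1 (successors {w1, w2, w4, w5}): φ is false.
  w2 (successors {w0, w2, w4, w5}): φ is false.
  w3 (successors {w0, w2, w3}): φ is true.
  w4 (successors {w0, w2, w3, w4, w5}): φ is false.
  w5 (successors {w0, w1, w2, w3}): φ is true.
Detail at w0 (witness):
  At w0: \Box (s \lor p) requires s \lor p at every successor {w0, w5}.
    At w0: s \lor p is true.
    At w5: s \lor p is true.
  So \Box (s \lor p) is true at w0.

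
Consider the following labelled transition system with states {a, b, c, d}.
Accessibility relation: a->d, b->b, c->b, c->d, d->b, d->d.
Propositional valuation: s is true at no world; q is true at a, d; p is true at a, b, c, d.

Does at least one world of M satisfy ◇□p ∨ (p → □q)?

Yes

Let φ = ◇□p ∨ (p → □q). Evaluate φ at each world:
  a (successors {d}): φ is true.
  b (successors {b}): φ is true.
  c (successors {b, d}): φ is true.
  d (successors {b, d}): φ is true.
Detail at a (witness):
  At a: ◇□p is true, p → □q is true, so ◇□p ∨ (p → □q) is true.
    At a: ◇□p requires □p at some successor in {d}.
      □p holds at d, so ◇□p is true at a.
    At a: p is true, □q is true, so p → □q is true.
      At a: □q requires q at every successor {d}.
        At d: q is true.
      So □q is true at a.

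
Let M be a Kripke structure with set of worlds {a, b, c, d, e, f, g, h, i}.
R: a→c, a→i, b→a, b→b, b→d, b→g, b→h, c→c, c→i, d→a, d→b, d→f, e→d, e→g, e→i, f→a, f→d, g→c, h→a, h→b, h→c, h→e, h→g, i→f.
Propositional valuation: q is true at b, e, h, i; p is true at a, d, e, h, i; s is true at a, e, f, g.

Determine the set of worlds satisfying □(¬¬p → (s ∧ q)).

g, i

Recall that □ψ holds at a world iff ψ holds at every accessible world, and ◇ψ holds iff ψ holds at some accessible world.
Let φ = □(¬¬p → (s ∧ q)). Evaluate φ at each world:
  a (successors {c, i}): φ is false.
  b (successors {a, b, d, g, h}): φ is false.
  c (successors {c, i}): φ is false.
  d (successors {a, b, f}): φ is false.
  e (successors {d, g, i}): φ is false.
  f (successors {a, d}): φ is false.
  g (successors {c}): φ is true.
  h (successors {a, b, c, e, g}): φ is false.
  i (successors {f}): φ is true.
For instance, at c:
  At c: □(¬¬p → (s ∧ q)) requires ¬¬p → (s ∧ q) at every successor {c, i}.
    ¬¬p → (s ∧ q) fails at i, so □(¬¬p → (s ∧ q)) is false at c.
Satisfying worlds: {g, i}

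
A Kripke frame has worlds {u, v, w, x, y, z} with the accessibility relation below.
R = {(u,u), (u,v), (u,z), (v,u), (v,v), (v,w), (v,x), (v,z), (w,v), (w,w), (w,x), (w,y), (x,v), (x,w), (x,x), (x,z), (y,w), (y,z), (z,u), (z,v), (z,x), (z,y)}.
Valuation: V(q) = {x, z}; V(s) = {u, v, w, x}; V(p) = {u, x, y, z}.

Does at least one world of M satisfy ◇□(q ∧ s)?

No

Let φ = ◇□(q ∧ s). Evaluate φ at each world:
  u (successors {u, v, z}): φ is false.
  v (successors {u, v, w, x, z}): φ is false.
  w (successors {v, w, x, y}): φ is false.
  x (successors {v, w, x, z}): φ is false.
  y (successors {w, z}): φ is false.
  z (successors {u, v, x, y}): φ is false.
For instance, at w:
  At w: ◇□(q ∧ s) requires □(q ∧ s) at some successor in {v, w, x, y}.
    At v: □(q ∧ s) is false.
    At w: □(q ∧ s) is false.
    At x: □(q ∧ s) is false.
    At y: □(q ∧ s) is false.
  So ◇□(q ∧ s) is false at w.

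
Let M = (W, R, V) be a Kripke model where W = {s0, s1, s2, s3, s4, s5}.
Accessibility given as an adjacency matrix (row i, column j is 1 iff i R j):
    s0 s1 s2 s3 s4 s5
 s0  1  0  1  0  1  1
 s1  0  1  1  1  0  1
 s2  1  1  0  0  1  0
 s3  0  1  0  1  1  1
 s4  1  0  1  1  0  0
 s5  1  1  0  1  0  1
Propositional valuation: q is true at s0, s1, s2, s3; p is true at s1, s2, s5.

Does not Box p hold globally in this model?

Let φ = not Box p. Evaluate φ at each world:
  s0 (successors {s0, s2, s4, s5}): φ is true.
  s1 (successors {s1, s2, s3, s5}): φ is true.
  s2 (successors {s0, s1, s4}): φ is true.
  s3 (successors {s1, s3, s4, s5}): φ is true.
  s4 (successors {s0, s2, s3}): φ is true.
  s5 (successors {s0, s1, s3, s5}): φ is true.
For instance, at s5:
  At s5: Box p is false, so not Box p is true.
    At s5: Box p requires p at every successor {s0, s1, s3, s5}.
      p fails at s0, so Box p is false at s5.

Yes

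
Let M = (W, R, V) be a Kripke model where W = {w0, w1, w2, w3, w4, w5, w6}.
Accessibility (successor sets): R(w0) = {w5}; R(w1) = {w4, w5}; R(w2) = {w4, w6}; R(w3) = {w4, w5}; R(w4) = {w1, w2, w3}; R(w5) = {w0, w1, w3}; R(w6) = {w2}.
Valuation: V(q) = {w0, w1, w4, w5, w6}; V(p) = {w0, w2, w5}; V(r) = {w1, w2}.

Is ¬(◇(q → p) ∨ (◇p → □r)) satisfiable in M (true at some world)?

Let φ = ¬(◇(q → p) ∨ (◇p → □r)). Evaluate φ at each world:
  w0 (successors {w5}): φ is false.
  w1 (successors {w4, w5}): φ is false.
  w2 (successors {w4, w6}): φ is false.
  w3 (successors {w4, w5}): φ is false.
  w4 (successors {w1, w2, w3}): φ is false.
  w5 (successors {w0, w1, w3}): φ is false.
  w6 (successors {w2}): φ is false.
For instance, at w4:
  At w4: ◇(q → p) ∨ (◇p → □r) is true, so ¬(◇(q → p) ∨ (◇p → □r)) is false.
    At w4: ◇(q → p) is true, ◇p → □r is false, so ◇(q → p) ∨ (◇p → □r) is true.
      At w4: ◇(q → p) requires q → p at some successor in {w1, w2, w3}.
        q → p holds at w2, so ◇(q → p) is true at w4.
      At w4: ◇p is true, □r is false, so ◇p → □r is false.

No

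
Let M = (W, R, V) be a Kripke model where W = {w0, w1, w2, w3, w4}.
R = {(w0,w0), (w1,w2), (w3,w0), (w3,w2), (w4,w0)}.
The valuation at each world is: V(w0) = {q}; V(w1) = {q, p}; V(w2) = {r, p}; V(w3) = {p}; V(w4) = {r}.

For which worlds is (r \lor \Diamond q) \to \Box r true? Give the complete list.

Let φ = (r \lor \Diamond q) \to \Box r. Evaluate φ at each world:
  w0 (successors {w0}): φ is false.
  w1 (successors {w2}): φ is true.
  w2 (successors ∅): φ is true.
  w3 (successors {w0, w2}): φ is false.
  w4 (successors {w0}): φ is false.
For instance, at w3:
  At w3: r \lor \Diamond q is true, \Box r is false, so (r \lor \Diamond q) \to \Box r is false.
    At w3: r is false, \Diamond q is true, so r \lor \Diamond q is true.
      At w3: \Diamond q requires q at some successor in {w0, w2}.
        q holds at w0, so \Diamond q is true at w3.
    At w3: \Box r requires r at every successor {w0, w2}.
      r fails at w0, so \Box r is false at w3.
Satisfying worlds: {w1, w2}

w1, w2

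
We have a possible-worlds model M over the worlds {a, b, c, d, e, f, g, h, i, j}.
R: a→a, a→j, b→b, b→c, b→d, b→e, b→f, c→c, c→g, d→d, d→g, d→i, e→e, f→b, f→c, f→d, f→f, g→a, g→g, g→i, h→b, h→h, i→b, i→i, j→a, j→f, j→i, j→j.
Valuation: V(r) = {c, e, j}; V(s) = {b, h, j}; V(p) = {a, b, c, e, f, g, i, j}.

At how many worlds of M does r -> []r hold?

Let φ = r -> []r. Evaluate φ at each world:
  a (successors {a, j}): φ is true.
  b (successors {b, c, d, e, f}): φ is true.
  c (successors {c, g}): φ is false.
  d (successors {d, g, i}): φ is true.
  e (successors {e}): φ is true.
  f (successors {b, c, d, f}): φ is true.
  g (successors {a, g, i}): φ is true.
  h (successors {b, h}): φ is true.
  i (successors {b, i}): φ is true.
  j (successors {a, f, i, j}): φ is false.
For instance, at b:
  At b: r is false, []r is false, so r -> []r is true.
    At b: []r requires r at every successor {b, c, d, e, f}.
      r fails at b, so []r is false at b.
Satisfying worlds: {a, b, d, e, f, g, h, i}

8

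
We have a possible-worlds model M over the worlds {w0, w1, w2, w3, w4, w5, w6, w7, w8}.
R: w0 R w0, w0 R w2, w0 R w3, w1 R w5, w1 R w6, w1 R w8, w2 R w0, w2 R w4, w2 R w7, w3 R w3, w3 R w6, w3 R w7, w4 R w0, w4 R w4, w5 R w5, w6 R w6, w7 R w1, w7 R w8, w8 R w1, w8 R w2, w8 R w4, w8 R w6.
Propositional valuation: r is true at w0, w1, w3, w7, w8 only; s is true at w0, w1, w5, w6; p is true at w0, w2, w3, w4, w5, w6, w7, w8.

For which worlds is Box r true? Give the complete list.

w7

Let φ = Box r. Evaluate φ at each world:
  w0 (successors {w0, w2, w3}): φ is false.
  w1 (successors {w5, w6, w8}): φ is false.
  w2 (successors {w0, w4, w7}): φ is false.
  w3 (successors {w3, w6, w7}): φ is false.
  w4 (successors {w0, w4}): φ is false.
  w5 (successors {w5}): φ is false.
  w6 (successors {w6}): φ is false.
  w7 (successors {w1, w8}): φ is true.
  w8 (successors {w1, w2, w4, w6}): φ is false.
For instance, at w7:
  At w7: Box r requires r at every successor {w1, w8}.
    At w1: r is true.
    At w8: r is true.
  So Box r is true at w7.
Satisfying worlds: {w7}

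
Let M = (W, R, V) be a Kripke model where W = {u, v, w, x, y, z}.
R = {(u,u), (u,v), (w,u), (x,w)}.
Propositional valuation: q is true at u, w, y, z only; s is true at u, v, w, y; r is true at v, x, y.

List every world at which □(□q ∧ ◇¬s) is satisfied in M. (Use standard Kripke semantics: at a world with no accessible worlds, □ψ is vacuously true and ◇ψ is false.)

v, y, z

Recall that □ψ holds at a world iff ψ holds at every accessible world, and ◇ψ holds iff ψ holds at some accessible world.
Let φ = □(□q ∧ ◇¬s). Evaluate φ at each world:
  u (successors {u, v}): φ is false.
  v (successors ∅): φ is true.
  w (successors {u}): φ is false.
  x (successors {w}): φ is false.
  y (successors ∅): φ is true.
  z (successors ∅): φ is true.
For instance, at x:
  At x: □(□q ∧ ◇¬s) requires □q ∧ ◇¬s at every successor {w}.
    □q ∧ ◇¬s fails at w, so □(□q ∧ ◇¬s) is false at x.
      At w: □q is true, ◇¬s is false, so □q ∧ ◇¬s is false.
Satisfying worlds: {v, y, z}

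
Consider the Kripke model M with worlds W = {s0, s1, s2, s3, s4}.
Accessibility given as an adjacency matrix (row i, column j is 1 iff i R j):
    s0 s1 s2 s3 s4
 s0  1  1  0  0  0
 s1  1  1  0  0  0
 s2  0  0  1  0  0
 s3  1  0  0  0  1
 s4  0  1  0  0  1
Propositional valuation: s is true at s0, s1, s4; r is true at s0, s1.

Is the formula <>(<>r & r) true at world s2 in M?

No

Recall that <>ψ holds at a world iff ψ holds at some accessible world.
At s2: <>(<>r & r) requires <>r & r at some successor in {s2}.
  At s2: <>r & r is false.
So <>(<>r & r) is false at s2.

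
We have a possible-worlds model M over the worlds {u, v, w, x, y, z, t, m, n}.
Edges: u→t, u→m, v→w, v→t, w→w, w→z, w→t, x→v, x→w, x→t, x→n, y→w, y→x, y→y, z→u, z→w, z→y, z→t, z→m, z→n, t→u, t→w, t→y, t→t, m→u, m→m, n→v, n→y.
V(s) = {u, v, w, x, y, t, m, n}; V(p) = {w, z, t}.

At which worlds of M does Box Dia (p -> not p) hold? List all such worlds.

Let φ = Box Dia (p -> not p). Evaluate φ at each world:
  u (successors {t, m}): φ is true.
  v (successors {w, t}): φ is false.
  w (successors {w, z, t}): φ is false.
  x (successors {v, w, t, n}): φ is false.
  y (successors {w, x, y}): φ is false.
  z (successors {u, w, y, t, m, n}): φ is false.
  t (successors {u, w, y, t}): φ is false.
  m (successors {u, m}): φ is true.
  n (successors {v, y}): φ is false.
For instance, at v:
  At v: Box Dia (p -> not p) requires Dia (p -> not p) at every successor {w, t}.
    Dia (p -> not p) fails at w, so Box Dia (p -> not p) is false at v.
      At w: Dia (p -> not p) requires p -> not p at some successor in {w, z, t}.
        At w: p -> not p is false.
        At z: p -> not p is false.
        At t: p -> not p is false.
      So Dia (p -> not p) is false at w.
Satisfying worlds: {u, m}

u, m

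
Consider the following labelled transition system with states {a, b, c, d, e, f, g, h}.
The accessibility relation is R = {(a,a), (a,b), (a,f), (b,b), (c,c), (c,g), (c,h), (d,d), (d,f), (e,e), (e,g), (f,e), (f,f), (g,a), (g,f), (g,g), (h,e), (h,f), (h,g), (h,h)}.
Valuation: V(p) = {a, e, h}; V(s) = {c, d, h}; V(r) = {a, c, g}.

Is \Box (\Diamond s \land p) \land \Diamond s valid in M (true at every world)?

Let φ = \Box (\Diamond s \land p) \land \Diamond s. Evaluate φ at each world:
  a (successors {a, b, f}): φ is false.
  b (successors {b}): φ is false.
  c (successors {c, g, h}): φ is false.
  d (successors {d, f}): φ is false.
  e (successors {e, g}): φ is false.
  f (successors {e, f}): φ is false.
  g (successors {a, f, g}): φ is false.
  h (successors {e, f, g, h}): φ is false.
Detail at a (counterexample):
  At a: \Box (\Diamond s \land p) is false, \Diamond s is false, so \Box (\Diamond s \land p) \land \Diamond s is false.
    At a: \Box (\Diamond s \land p) requires \Diamond s \land p at every successor {a, b, f}.
      \Diamond s \land p fails at a, so \Box (\Diamond s \land p) is false at a.
    At a: \Diamond s requires s at some successor in {a, b, f}.
      At a: s is false.
      At b: s is false.
      At f: s is false.
    So \Diamond s is false at a.

No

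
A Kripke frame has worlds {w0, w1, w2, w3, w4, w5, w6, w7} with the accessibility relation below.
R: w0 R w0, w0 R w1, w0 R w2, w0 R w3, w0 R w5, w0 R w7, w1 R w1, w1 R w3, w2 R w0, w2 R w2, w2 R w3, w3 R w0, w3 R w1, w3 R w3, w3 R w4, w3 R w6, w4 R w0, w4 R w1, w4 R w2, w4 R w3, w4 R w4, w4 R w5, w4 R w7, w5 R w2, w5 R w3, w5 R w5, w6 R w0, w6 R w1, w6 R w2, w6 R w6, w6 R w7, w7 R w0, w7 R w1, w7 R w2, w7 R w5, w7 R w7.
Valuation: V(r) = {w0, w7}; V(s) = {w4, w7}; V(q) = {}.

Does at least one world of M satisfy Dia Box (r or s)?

Recall that Box ψ holds at a world iff ψ holds at every accessible world, and Dia ψ holds iff ψ holds at some accessible world.
Let φ = Dia Box (r or s). Evaluate φ at each world:
  w0 (successors {w0, w1, w2, w3, w5, w7}): φ is false.
  w1 (successors {w1, w3}): φ is false.
  w2 (successors {w0, w2, w3}): φ is false.
  w3 (successors {w0, w1, w3, w4, w6}): φ is false.
  w4 (successors {w0, w1, w2, w3, w4, w5, w7}): φ is false.
  w5 (successors {w2, w3, w5}): φ is false.
  w6 (successors {w0, w1, w2, w6, w7}): φ is false.
  w7 (successors {w0, w1, w2, w5, w7}): φ is false.
For instance, at w2:
  At w2: Dia Box (r or s) requires Box (r or s) at some successor in {w0, w2, w3}.
    At w0: Box (r or s) is false.
    At w2: Box (r or s) is false.
    At w3: Box (r or s) is false.
  So Dia Box (r or s) is false at w2.

No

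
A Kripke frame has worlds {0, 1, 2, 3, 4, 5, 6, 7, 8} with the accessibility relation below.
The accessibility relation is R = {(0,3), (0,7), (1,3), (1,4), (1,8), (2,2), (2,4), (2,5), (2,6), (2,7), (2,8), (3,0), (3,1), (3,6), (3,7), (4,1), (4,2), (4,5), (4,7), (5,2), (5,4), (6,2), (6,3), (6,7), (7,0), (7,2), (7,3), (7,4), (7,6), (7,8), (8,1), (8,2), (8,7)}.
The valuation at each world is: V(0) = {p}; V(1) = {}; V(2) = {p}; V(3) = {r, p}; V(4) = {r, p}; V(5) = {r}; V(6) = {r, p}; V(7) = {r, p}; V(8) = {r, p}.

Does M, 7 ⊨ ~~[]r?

No

At 7: ~[]r is true, so ~~[]r is false.
  At 7: []r is false, so ~[]r is true.
    At 7: []r requires r at every successor {0, 2, 3, 4, 6, 8}.
      r fails at 0, so []r is false at 7.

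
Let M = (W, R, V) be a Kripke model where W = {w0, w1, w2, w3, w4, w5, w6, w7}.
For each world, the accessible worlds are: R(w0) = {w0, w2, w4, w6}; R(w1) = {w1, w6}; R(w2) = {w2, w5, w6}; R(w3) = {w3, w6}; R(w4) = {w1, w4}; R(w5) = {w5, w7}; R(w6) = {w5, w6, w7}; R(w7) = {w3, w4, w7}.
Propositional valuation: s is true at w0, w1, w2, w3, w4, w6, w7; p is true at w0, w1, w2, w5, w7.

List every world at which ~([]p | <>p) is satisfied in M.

w3

Let φ = ~([]p | <>p). Evaluate φ at each world:
  w0 (successors {w0, w2, w4, w6}): φ is false.
  w1 (successors {w1, w6}): φ is false.
  w2 (successors {w2, w5, w6}): φ is false.
  w3 (successors {w3, w6}): φ is true.
  w4 (successors {w1, w4}): φ is false.
  w5 (successors {w5, w7}): φ is false.
  w6 (successors {w5, w6, w7}): φ is false.
  w7 (successors {w3, w4, w7}): φ is false.
For instance, at w2:
  At w2: []p | <>p is true, so ~([]p | <>p) is false.
    At w2: []p is false, <>p is true, so []p | <>p is true.
      At w2: []p requires p at every successor {w2, w5, w6}.
        p fails at w6, so []p is false at w2.
      At w2: <>p requires p at some successor in {w2, w5, w6}.
        p holds at w2, so <>p is true at w2.
Satisfying worlds: {w3}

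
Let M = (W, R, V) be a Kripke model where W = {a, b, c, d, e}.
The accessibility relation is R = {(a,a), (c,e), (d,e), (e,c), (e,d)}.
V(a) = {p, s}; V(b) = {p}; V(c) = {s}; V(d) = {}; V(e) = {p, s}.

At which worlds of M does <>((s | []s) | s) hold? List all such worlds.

a, c, d, e

Let φ = <>((s | []s) | s). Evaluate φ at each world:
  a (successors {a}): φ is true.
  b (successors ∅): φ is false.
  c (successors {e}): φ is true.
  d (successors {e}): φ is true.
  e (successors {c, d}): φ is true.
For instance, at a:
  At a: <>((s | []s) | s) requires (s | []s) | s at some successor in {a}.
    (s | []s) | s holds at a, so <>((s | []s) | s) is true at a.
      At a: s | []s is true, s is true, so (s | []s) | s is true.
Satisfying worlds: {a, c, d, e}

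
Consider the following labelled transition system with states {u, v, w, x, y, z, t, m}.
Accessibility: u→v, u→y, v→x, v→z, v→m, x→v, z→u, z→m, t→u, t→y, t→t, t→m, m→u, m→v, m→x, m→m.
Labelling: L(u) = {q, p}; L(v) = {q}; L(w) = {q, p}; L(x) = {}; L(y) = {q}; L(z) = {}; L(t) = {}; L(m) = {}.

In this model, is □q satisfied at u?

Yes

At u: □q requires q at every successor {v, y}.
  At v: q is true.
  At y: q is true.
So □q is true at u.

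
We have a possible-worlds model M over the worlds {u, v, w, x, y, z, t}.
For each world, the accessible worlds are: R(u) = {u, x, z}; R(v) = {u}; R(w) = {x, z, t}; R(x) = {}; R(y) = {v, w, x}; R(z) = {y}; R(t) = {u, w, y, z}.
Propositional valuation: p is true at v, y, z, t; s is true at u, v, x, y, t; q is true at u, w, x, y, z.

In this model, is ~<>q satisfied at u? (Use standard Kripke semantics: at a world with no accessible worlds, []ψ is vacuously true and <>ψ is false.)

No

At u: <>q is true, so ~<>q is false.
  At u: <>q requires q at some successor in {u, x, z}.
    q holds at u, so <>q is true at u.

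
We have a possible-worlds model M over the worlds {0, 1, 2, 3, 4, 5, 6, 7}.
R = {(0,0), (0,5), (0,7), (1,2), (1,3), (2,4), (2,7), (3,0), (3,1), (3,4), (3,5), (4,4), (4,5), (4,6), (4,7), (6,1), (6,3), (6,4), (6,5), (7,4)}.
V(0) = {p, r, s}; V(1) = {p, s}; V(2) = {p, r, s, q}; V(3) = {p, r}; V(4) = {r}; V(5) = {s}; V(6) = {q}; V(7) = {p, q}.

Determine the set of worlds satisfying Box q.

Let φ = Box q. Evaluate φ at each world:
  0 (successors {0, 5, 7}): φ is false.
  1 (successors {2, 3}): φ is false.
  2 (successors {4, 7}): φ is false.
  3 (successors {0, 1, 4, 5}): φ is false.
  4 (successors {4, 5, 6, 7}): φ is false.
  5 (successors ∅): φ is true.
  6 (successors {1, 3, 4, 5}): φ is false.
  7 (successors {4}): φ is false.
For instance, at 0:
  At 0: Box q requires q at every successor {0, 5, 7}.
    q fails at 0, so Box q is false at 0.
Satisfying worlds: {5}

5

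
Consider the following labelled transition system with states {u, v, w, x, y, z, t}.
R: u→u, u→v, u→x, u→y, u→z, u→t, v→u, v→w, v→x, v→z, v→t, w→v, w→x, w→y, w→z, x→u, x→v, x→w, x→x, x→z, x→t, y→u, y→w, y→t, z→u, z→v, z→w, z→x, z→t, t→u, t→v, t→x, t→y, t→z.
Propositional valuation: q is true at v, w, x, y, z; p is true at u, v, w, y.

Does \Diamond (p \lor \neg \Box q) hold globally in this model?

Let φ = \Diamond (p \lor \neg \Box q). Evaluate φ at each world:
  u (successors {u, v, x, y, z, t}): φ is true.
  v (successors {u, w, x, z, t}): φ is true.
  w (successors {v, x, y, z}): φ is true.
  x (successors {u, v, w, x, z, t}): φ is true.
  y (successors {u, w, t}): φ is true.
  z (successors {u, v, w, x, t}): φ is true.
  t (successors {u, v, x, y, z}): φ is true.
For instance, at z:
  At z: \Diamond (p \lor \neg \Box q) requires p \lor \neg \Box q at some successor in {u, v, w, x, t}.
    p \lor \neg \Box q holds at u, so \Diamond (p \lor \neg \Box q) is true at z.
      At u: p is true, \neg \Box q is true, so p \lor \neg \Box q is true.

Yes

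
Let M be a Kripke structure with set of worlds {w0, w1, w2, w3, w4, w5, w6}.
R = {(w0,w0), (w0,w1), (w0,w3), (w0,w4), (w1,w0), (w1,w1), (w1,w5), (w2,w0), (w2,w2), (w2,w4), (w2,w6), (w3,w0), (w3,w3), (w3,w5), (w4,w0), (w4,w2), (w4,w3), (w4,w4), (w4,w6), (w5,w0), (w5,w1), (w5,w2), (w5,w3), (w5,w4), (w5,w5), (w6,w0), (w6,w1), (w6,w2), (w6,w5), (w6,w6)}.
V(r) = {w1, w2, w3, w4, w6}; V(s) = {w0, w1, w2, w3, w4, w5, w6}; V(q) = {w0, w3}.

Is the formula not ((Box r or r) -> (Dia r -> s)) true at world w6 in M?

No

At w6: (Box r or r) -> (Dia r -> s) is true, so not ((Box r or r) -> (Dia r -> s)) is false.
  At w6: Box r or r is true, Dia r -> s is true, so (Box r or r) -> (Dia r -> s) is true.
    At w6: Box r is false, r is true, so Box r or r is true.
      At w6: Box r requires r at every successor {w0, w1, w2, w5, w6}.
        r fails at w0, so Box r is false at w6.
    At w6: Dia r is true, s is true, so Dia r -> s is true.
      At w6: Dia r requires r at some successor in {w0, w1, w2, w5, w6}.
        r holds at w1, so Dia r is true at w6.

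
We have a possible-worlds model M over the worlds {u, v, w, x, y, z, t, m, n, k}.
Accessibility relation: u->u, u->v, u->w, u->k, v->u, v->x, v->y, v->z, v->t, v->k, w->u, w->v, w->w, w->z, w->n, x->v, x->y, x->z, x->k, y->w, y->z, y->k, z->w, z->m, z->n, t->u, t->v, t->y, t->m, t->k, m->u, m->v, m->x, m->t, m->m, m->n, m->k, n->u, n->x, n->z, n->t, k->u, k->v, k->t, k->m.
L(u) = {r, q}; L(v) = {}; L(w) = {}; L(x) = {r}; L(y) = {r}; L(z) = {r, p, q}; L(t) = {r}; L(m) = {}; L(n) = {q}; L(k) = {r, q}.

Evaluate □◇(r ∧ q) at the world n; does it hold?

Recall that □ψ holds at a world iff ψ holds at every accessible world, and ◇ψ holds iff ψ holds at some accessible world.
At n: □◇(r ∧ q) requires ◇(r ∧ q) at every successor {u, x, z, t}.
  ◇(r ∧ q) fails at z, so □◇(r ∧ q) is false at n.
    At z: ◇(r ∧ q) requires r ∧ q at some successor in {w, m, n}.
      At w: r ∧ q is false.
      At m: r ∧ q is false.
      At n: r ∧ q is false.
    So ◇(r ∧ q) is false at z.

No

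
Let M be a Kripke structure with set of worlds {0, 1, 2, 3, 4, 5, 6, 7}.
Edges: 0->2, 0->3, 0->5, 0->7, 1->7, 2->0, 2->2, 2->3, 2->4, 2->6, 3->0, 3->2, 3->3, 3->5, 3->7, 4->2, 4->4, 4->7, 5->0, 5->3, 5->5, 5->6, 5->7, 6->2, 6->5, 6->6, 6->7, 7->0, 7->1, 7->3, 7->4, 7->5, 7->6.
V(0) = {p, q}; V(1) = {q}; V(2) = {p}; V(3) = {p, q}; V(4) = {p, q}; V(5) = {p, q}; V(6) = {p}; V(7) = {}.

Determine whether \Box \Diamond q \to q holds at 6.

No

At 6: \Box \Diamond q is true, q is false, so \Box \Diamond q \to q is false.
  At 6: \Box \Diamond q requires \Diamond q at every successor {2, 5, 6, 7}.
    At 2: \Diamond q is true.
    At 5: \Diamond q is true.
    At 6: \Diamond q is true.
    At 7: \Diamond q is true.
  So \Box \Diamond q is true at 6.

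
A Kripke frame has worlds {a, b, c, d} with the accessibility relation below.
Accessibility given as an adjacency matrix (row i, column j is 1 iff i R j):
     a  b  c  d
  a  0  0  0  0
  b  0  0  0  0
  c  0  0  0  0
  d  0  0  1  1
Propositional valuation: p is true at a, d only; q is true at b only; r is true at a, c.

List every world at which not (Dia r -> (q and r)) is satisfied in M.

Recall that Dia ψ holds at a world iff ψ holds at some accessible world.
Let φ = not (Dia r -> (q and r)). Evaluate φ at each world:
  a (successors ∅): φ is false.
  b (successors ∅): φ is false.
  c (successors ∅): φ is false.
  d (successors {c, d}): φ is true.
For instance, at d:
  At d: Dia r -> (q and r) is false, so not (Dia r -> (q and r)) is true.
    At d: Dia r is true, q and r is false, so Dia r -> (q and r) is false.
      At d: Dia r requires r at some successor in {c, d}.
        r holds at c, so Dia r is true at d.
Satisfying worlds: {d}

d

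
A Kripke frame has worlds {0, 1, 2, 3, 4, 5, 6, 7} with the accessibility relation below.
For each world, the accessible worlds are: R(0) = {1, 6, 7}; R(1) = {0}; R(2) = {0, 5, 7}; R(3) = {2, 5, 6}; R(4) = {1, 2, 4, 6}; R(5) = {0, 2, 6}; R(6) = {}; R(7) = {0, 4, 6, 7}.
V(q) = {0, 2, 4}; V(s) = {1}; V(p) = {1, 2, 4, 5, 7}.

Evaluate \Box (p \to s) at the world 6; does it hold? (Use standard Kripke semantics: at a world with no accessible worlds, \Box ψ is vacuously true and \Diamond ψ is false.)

Yes

Recall that \Box ψ holds at a world iff ψ holds at every accessible world, and \Diamond ψ holds iff ψ holds at some accessible world.
At 6: no accessible worlds, so \Box (p \to s) holds vacuously.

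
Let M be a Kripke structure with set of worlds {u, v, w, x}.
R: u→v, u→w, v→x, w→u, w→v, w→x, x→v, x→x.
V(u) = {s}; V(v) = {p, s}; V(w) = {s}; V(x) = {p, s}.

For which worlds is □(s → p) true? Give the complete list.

Let φ = □(s → p). Evaluate φ at each world:
  u (successors {v, w}): φ is false.
  v (successors {x}): φ is true.
  w (successors {u, v, x}): φ is false.
  x (successors {v, x}): φ is true.
For instance, at x:
  At x: □(s → p) requires s → p at every successor {v, x}.
    At v: s → p is true.
    At x: s → p is true.
  So □(s → p) is true at x.
Satisfying worlds: {v, x}

v, x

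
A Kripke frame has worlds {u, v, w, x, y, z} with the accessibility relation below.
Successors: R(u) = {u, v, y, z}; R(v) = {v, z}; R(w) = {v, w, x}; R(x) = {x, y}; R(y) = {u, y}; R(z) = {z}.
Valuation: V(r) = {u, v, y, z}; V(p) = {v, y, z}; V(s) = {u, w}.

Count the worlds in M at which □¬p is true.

Recall that □ψ holds at a world iff ψ holds at every accessible world, and ◇ψ holds iff ψ holds at some accessible world.
Let φ = □¬p. Evaluate φ at each world:
  u (successors {u, v, y, z}): φ is false.
  v (successors {v, z}): φ is false.
  w (successors {v, w, x}): φ is false.
  x (successors {x, y}): φ is false.
  y (successors {u, y}): φ is false.
  z (successors {z}): φ is false.
For instance, at u:
  At u: □¬p requires ¬p at every successor {u, v, y, z}.
    ¬p fails at v, so □¬p is false at u.
Satisfying worlds: none.

0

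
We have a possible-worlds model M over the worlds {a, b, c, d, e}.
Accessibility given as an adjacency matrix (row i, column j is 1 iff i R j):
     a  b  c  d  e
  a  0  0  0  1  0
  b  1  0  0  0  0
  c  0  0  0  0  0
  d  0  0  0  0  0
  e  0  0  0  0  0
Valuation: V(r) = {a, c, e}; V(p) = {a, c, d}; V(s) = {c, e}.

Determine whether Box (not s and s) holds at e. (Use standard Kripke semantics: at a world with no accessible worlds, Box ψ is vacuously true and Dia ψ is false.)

At e: no accessible worlds, so Box (not s and s) holds vacuously.

Yes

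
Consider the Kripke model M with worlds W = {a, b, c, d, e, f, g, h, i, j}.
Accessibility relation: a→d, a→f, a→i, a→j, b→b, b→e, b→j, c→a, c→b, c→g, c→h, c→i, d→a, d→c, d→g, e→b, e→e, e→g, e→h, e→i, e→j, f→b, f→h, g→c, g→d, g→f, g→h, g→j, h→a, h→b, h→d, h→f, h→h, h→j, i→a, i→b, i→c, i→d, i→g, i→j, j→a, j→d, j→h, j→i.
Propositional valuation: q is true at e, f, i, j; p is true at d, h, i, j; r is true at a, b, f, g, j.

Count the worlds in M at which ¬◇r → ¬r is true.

Let φ = ¬◇r → ¬r. Evaluate φ at each world:
  a (successors {d, f, i, j}): φ is true.
  b (successors {b, e, j}): φ is true.
  c (successors {a, b, g, h, i}): φ is true.
  d (successors {a, c, g}): φ is true.
  e (successors {b, e, g, h, i, j}): φ is true.
  f (successors {b, h}): φ is true.
  g (successors {c, d, f, h, j}): φ is true.
  h (successors {a, b, d, f, h, j}): φ is true.
  i (successors {a, b, c, d, g, j}): φ is true.
  j (successors {a, d, h, i}): φ is true.
For instance, at e:
  At e: ¬◇r is false, ¬r is true, so ¬◇r → ¬r is true.
    At e: ◇r is true, so ¬◇r is false.
      At e: ◇r requires r at some successor in {b, e, g, h, i, j}.
        r holds at b, so ◇r is true at e.
Satisfying worlds: {a, b, c, d, e, f, g, h, i, j}

10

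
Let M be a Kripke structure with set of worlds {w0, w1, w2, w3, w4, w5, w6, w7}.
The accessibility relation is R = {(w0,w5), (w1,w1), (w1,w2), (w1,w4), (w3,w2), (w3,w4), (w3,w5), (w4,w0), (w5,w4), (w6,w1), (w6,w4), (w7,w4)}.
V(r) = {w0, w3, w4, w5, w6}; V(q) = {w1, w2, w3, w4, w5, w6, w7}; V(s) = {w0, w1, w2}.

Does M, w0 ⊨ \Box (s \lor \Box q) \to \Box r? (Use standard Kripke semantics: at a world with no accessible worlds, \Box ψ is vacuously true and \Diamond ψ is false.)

At w0: \Box (s \lor \Box q) is true, \Box r is true, so \Box (s \lor \Box q) \to \Box r is true.
  At w0: \Box (s \lor \Box q) requires s \lor \Box q at every successor {w5}.
      At w5: s is false, \Box q is true, so s \lor \Box q is true.
  So \Box (s \lor \Box q) is true at w0.
  At w0: \Box r requires r at every successor {w5}.
    At w5: r is true.
  So \Box r is true at w0.

Yes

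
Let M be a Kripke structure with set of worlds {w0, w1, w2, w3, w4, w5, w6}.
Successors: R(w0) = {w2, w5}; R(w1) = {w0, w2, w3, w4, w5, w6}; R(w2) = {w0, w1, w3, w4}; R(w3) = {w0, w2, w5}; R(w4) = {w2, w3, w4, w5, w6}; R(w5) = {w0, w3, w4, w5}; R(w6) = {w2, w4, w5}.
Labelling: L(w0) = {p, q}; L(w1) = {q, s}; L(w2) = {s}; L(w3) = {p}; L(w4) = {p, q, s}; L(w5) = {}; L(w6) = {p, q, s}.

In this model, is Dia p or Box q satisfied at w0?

No

Recall that Box ψ holds at a world iff ψ holds at every accessible world, and Dia ψ holds iff ψ holds at some accessible world.
At w0: Dia p is false, Box q is false, so Dia p or Box q is false.
  At w0: Dia p requires p at some successor in {w2, w5}.
    At w2: p is false.
    At w5: p is false.
  So Dia p is false at w0.
  At w0: Box q requires q at every successor {w2, w5}.
    q fails at w2, so Box q is false at w0.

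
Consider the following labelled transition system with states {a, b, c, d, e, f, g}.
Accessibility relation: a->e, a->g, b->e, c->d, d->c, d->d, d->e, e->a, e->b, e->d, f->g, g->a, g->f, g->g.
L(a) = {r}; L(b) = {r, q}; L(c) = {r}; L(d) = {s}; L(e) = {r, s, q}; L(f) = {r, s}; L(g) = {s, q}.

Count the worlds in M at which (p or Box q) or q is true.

Let φ = (p or Box q) or q. Evaluate φ at each world:
  a (successors {e, g}): φ is true.
  b (successors {e}): φ is true.
  c (successors {d}): φ is false.
  d (successors {c, d, e}): φ is false.
  e (successors {a, b, d}): φ is true.
  f (successors {g}): φ is true.
  g (successors {a, f, g}): φ is true.
For instance, at f:
  At f: p or Box q is true, q is false, so (p or Box q) or q is true.
    At f: p is false, Box q is true, so p or Box q is true.
      At f: Box q requires q at every successor {g}.
        At g: q is true.
      So Box q is true at f.
Satisfying worlds: {a, b, e, f, g}

5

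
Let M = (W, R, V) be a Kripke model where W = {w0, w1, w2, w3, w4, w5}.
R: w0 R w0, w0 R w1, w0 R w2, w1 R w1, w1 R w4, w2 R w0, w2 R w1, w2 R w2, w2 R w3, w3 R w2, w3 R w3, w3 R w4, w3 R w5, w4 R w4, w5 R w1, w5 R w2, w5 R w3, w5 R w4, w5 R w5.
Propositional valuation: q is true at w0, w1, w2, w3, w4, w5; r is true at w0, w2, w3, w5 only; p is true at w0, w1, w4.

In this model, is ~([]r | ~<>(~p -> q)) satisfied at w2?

At w2: []r | ~<>(~p -> q) is false, so ~([]r | ~<>(~p -> q)) is true.
  At w2: []r is false, ~<>(~p -> q) is false, so []r | ~<>(~p -> q) is false.
    At w2: []r requires r at every successor {w0, w1, w2, w3}.
      r fails at w1, so []r is false at w2.
    At w2: <>(~p -> q) is true, so ~<>(~p -> q) is false.
      At w2: <>(~p -> q) requires ~p -> q at some successor in {w0, w1, w2, w3}.
        ~p -> q holds at w0, so <>(~p -> q) is true at w2.

Yes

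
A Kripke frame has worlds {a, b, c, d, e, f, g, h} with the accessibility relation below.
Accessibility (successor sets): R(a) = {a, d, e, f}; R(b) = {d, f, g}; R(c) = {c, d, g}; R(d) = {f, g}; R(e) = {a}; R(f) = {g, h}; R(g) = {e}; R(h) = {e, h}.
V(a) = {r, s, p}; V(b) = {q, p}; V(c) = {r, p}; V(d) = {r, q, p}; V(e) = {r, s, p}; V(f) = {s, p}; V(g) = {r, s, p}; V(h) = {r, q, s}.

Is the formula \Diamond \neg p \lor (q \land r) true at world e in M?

At e: \Diamond \neg p is false, q \land r is false, so \Diamond \neg p \lor (q \land r) is false.
  At e: \Diamond \neg p requires \neg p at some successor in {a}.
    At a: \neg p is false.
  So \Diamond \neg p is false at e.

No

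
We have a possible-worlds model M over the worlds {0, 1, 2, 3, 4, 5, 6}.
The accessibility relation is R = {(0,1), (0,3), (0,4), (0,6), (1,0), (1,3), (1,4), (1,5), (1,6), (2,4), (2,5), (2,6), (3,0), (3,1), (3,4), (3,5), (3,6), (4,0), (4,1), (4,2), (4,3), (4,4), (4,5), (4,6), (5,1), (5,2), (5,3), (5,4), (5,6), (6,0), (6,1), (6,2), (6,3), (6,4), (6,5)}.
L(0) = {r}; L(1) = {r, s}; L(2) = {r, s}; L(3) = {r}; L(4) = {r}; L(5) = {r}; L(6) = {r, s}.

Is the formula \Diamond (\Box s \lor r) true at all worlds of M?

Let φ = \Diamond (\Box s \lor r). Evaluate φ at each world:
  0 (successors {1, 3, 4, 6}): φ is true.
  1 (successors {0, 3, 4, 5, 6}): φ is true.
  2 (successors {4, 5, 6}): φ is true.
  3 (successors {0, 1, 4, 5, 6}): φ is true.
  4 (successors {0, 1, 2, 3, 4, 5, 6}): φ is true.
  5 (successors {1, 2, 3, 4, 6}): φ is true.
  6 (successors {0, 1, 2, 3, 4, 5}): φ is true.
For instance, at 0:
  At 0: \Diamond (\Box s \lor r) requires \Box s \lor r at some successor in {1, 3, 4, 6}.
    \Box s \lor r holds at 1, so \Diamond (\Box s \lor r) is true at 0.
      At 1: \Box s is false, r is true, so \Box s \lor r is true.

Yes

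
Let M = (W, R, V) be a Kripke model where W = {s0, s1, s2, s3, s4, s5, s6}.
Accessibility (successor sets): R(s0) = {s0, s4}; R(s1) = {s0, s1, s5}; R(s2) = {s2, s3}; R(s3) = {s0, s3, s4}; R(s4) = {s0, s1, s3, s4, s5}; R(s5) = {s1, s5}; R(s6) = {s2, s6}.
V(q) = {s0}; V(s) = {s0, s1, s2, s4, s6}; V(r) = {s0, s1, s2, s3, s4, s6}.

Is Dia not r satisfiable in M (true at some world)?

Yes

Let φ = Dia not r. Evaluate φ at each world:
  s0 (successors {s0, s4}): φ is false.
  s1 (successors {s0, s1, s5}): φ is true.
  s2 (successors {s2, s3}): φ is false.
  s3 (successors {s0, s3, s4}): φ is false.
  s4 (successors {s0, s1, s3, s4, s5}): φ is true.
  s5 (successors {s1, s5}): φ is true.
  s6 (successors {s2, s6}): φ is false.
Detail at s1 (witness):
  At s1: Dia not r requires not r at some successor in {s0, s1, s5}.
    not r holds at s5, so Dia not r is true at s1.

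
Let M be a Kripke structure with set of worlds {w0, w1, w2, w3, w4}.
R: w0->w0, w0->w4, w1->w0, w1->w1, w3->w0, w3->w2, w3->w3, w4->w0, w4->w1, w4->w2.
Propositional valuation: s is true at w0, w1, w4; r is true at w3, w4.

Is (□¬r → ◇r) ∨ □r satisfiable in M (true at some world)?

Let φ = (□¬r → ◇r) ∨ □r. Evaluate φ at each world:
  w0 (successors {w0, w4}): φ is true.
  w1 (successors {w0, w1}): φ is false.
  w2 (successors ∅): φ is true.
  w3 (successors {w0, w2, w3}): φ is true.
  w4 (successors {w0, w1, w2}): φ is false.
Detail at w0 (witness):
  At w0: □¬r → ◇r is true, □r is false, so (□¬r → ◇r) ∨ □r is true.
    At w0: □¬r is false, ◇r is true, so □¬r → ◇r is true.
      At w0: □¬r requires ¬r at every successor {w0, w4}.
        ¬r fails at w4, so □¬r is false at w0.
      At w0: ◇r requires r at some successor in {w0, w4}.
        r holds at w4, so ◇r is true at w0.
    At w0: □r requires r at every successor {w0, w4}.
      r fails at w0, so □r is false at w0.

Yes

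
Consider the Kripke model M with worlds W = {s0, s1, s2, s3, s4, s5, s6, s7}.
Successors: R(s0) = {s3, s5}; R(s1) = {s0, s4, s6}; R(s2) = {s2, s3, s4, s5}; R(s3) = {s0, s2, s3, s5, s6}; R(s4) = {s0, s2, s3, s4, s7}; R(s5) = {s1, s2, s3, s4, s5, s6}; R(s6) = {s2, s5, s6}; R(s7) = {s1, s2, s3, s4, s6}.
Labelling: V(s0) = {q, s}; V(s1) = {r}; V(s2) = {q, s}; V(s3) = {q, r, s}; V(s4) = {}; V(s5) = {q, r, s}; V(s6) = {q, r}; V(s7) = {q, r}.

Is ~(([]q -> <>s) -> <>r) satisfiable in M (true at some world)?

Let φ = ~(([]q -> <>s) -> <>r). Evaluate φ at each world:
  s0 (successors {s3, s5}): φ is false.
  s1 (successors {s0, s4, s6}): φ is false.
  s2 (successors {s2, s3, s4, s5}): φ is false.
  s3 (successors {s0, s2, s3, s5, s6}): φ is false.
  s4 (successors {s0, s2, s3, s4, s7}): φ is false.
  s5 (successors {s1, s2, s3, s4, s5, s6}): φ is false.
  s6 (successors {s2, s5, s6}): φ is false.
  s7 (successors {s1, s2, s3, s4, s6}): φ is false.
For instance, at s3:
  At s3: ([]q -> <>s) -> <>r is true, so ~(([]q -> <>s) -> <>r) is false.
    At s3: []q -> <>s is true, <>r is true, so ([]q -> <>s) -> <>r is true.
      At s3: []q is true, <>s is true, so []q -> <>s is true.
      At s3: <>r requires r at some successor in {s0, s2, s3, s5, s6}.
        r holds at s3, so <>r is true at s3.

No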